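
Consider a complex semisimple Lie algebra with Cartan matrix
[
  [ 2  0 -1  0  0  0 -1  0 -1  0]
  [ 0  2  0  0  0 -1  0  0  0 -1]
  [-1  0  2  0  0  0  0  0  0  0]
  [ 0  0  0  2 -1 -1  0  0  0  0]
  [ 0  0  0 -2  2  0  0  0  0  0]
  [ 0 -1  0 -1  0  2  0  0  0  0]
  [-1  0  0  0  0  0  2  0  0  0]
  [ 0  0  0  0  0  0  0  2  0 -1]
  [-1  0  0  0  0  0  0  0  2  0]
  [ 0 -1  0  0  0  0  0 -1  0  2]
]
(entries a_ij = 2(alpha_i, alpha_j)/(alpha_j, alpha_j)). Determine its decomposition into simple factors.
The diagram associated to this matrix has two connected components: the simple roots {alpha_2, alpha_4, alpha_5, alpha_6, alpha_8, alpha_10} form a chain of 6 nodes with a double edge at one end; the terminal node there is the unique long simple root (C_6), and {alpha_1, alpha_3, alpha_7, alpha_9} form a chain of 2 nodes with a fork of two nodes at one end (D_4). A semisimple Lie algebra decomposes uniquely as the direct sum of simple ideals, one per connected component of its Dynkin diagram, so g ≅ C_6 ⊕ D_4 (dimension 78 + 28 = 106).

C_6 (sp(12)) ⊕ D_4 (so(8))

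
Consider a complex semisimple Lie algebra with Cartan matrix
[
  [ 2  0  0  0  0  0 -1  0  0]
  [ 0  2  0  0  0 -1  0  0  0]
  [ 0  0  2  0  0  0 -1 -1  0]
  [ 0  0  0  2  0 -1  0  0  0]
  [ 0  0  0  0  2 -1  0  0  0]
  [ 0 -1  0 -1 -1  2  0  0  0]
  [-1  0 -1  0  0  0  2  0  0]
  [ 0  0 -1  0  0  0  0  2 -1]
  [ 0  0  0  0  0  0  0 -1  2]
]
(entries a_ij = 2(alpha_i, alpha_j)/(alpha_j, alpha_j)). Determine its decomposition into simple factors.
A5 + D4

The diagram associated to this matrix has two connected components: the simple roots {alpha_1, alpha_3, alpha_7, alpha_8, alpha_9} form a chain of 5 nodes with single edges (A_5), and {alpha_2, alpha_4, alpha_5, alpha_6} form a chain of 2 nodes with a fork of two nodes at one end (D_4). A semisimple Lie algebra decomposes uniquely as the direct sum of simple ideals, one per connected component of its Dynkin diagram, so g ≅ A_5 ⊕ D_4 (dimension 35 + 28 = 63).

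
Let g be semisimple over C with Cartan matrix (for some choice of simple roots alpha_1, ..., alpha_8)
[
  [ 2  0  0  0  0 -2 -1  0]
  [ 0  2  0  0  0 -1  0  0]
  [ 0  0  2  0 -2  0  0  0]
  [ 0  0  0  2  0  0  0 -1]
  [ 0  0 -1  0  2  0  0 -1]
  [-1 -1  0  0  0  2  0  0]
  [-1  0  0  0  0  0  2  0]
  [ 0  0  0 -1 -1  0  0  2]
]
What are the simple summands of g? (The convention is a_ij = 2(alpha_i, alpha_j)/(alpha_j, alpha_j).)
type C_4 ⊕ type F_4

The diagram associated to this matrix has two connected components: the simple roots {alpha_3, alpha_4, alpha_5, alpha_8} form a chain of 4 nodes with a double edge at one end; the terminal node there is the unique long simple root (C_4), and {alpha_1, alpha_2, alpha_6, alpha_7} form a chain of 4 nodes with a double edge between the middle two (F_4). A semisimple Lie algebra decomposes uniquely as the direct sum of simple ideals, one per connected component of its Dynkin diagram, so g ≅ C_4 ⊕ F_4 (dimension 36 + 52 = 88).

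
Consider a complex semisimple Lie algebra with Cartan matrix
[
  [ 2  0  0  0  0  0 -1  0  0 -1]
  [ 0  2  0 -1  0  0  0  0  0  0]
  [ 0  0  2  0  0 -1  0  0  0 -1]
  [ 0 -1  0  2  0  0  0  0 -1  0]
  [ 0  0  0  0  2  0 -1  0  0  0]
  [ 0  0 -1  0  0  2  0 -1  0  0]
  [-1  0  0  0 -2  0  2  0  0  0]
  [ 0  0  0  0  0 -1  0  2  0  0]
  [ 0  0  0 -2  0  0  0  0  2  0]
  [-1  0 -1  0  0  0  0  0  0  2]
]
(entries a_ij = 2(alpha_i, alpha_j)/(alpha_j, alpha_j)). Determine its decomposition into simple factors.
B_7 + C_3

The diagram associated to this matrix has two connected components: the simple roots {alpha_1, alpha_3, alpha_5, alpha_6, alpha_7, alpha_8, alpha_10} form a chain of 7 nodes with a double edge at one end; the terminal node there is the unique short simple root (B_7), and {alpha_2, alpha_4, alpha_9} form a chain of 3 nodes with a double edge at one end; the terminal node there is the unique long simple root (C_3). A semisimple Lie algebra decomposes uniquely as the direct sum of simple ideals, one per connected component of its Dynkin diagram, so g ≅ B_7 ⊕ C_3 (dimension 105 + 21 = 126).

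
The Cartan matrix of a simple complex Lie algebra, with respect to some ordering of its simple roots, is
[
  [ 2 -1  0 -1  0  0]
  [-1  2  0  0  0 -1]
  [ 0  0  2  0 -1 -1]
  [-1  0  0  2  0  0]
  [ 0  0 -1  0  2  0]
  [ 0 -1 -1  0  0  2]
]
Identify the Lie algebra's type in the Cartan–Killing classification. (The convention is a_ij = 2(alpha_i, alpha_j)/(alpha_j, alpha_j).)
The matrix has rank 6 with 2's on the diagonal. Reading the off-diagonal entries as Dynkin edges (a single edge where a_ij = a_ji = -1; a double or triple edge where a_ij * a_ji = 2 or 3), the diagram is a chain of 6 nodes with single edges (A_6). One simple-root ordering that puts it in standard form is (alpha_4, alpha_1, alpha_2, alpha_6, alpha_3, alpha_5). So the algebra is type A_6, i.e. sl(7).

A6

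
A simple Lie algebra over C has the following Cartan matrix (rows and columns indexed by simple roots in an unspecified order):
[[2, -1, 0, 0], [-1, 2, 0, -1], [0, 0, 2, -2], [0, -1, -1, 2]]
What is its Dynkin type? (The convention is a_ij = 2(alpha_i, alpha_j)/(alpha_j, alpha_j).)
The matrix has rank 4 with 2's on the diagonal. Reading the off-diagonal entries as Dynkin edges (a single edge where a_ij = a_ji = -1; a double or triple edge where a_ij * a_ji = 2 or 3), the diagram is a chain of 4 nodes with a double edge at one end; the terminal node there is the unique long simple root (C_4). One simple-root ordering that puts it in standard form is (alpha_1, alpha_2, alpha_4, alpha_3). So the algebra is type C_4, i.e. sp(8).

C4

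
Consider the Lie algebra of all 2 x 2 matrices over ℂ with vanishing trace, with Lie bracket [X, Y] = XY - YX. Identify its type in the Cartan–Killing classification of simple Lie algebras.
This is sl(2), which has dimension 2^2 - 1 = 3 and rank 2 - 1 = 1 (a Cartan subalgebra is the diagonal traceless matrices). In the classification of classical Lie algebras, the special linear algebra sl(n+1) has type A_n; here n = 1, so the Dynkin diagram is a chain of 1 nodes with single edges (A_1). Hence the type is A_1.

A_1 (sl(2))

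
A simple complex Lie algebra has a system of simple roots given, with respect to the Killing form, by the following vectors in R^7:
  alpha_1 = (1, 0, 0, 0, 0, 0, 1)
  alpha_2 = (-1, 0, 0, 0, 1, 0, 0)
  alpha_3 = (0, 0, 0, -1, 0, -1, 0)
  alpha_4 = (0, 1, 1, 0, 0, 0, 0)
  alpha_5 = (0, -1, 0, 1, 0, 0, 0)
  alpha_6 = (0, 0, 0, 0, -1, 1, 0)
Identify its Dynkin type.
A_6

Compute the Cartan integers a_ij = 2(alpha_i, alpha_j)/(alpha_j, alpha_j); the resulting 6x6 Cartan matrix is
[[2, -1, 0, 0, 0, 0], [-1, 2, 0, 0, 0, -1], [0, 0, 2, 0, -1, -1], [0, 0, 0, 2, -1, 0], [0, 0, -1, -1, 2, 0], [0, -1, -1, 0, 0, 2]].
All simple roots have the same length, so the diagram is simply laced. The associated Dynkin diagram is a chain of 6 nodes with single edges (A_6), so the type is A_6 (the algebra sl(7)).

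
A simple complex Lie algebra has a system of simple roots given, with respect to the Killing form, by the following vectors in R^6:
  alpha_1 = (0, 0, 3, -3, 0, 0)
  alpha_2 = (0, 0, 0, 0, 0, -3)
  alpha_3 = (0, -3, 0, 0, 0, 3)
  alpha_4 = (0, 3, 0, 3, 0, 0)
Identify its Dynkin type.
Compute the Cartan integers a_ij = 2(alpha_i, alpha_j)/(alpha_j, alpha_j); the resulting 4x4 Cartan matrix is
[[2, 0, 0, -1], [0, 2, -1, 0], [0, -2, 2, -1], [-1, 0, -1, 2]].
The roots have two lengths (squared-length ratio 2:1); the short ones are alpha_{2}. The associated Dynkin diagram is a chain of 4 nodes with a double edge at one end; the terminal node there is the unique short simple root (B_4), so the type is B_4 (the algebra so(9)).

type B_4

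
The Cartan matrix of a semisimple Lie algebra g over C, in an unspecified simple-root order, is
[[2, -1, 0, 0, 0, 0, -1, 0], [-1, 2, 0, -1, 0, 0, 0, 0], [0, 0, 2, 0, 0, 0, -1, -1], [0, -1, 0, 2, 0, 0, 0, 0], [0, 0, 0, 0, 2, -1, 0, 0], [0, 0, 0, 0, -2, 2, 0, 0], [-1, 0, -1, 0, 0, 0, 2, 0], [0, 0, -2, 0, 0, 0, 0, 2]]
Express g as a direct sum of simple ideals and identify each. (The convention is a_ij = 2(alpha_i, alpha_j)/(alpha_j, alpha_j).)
type B_2 + type C_6

The diagram associated to this matrix has two connected components: the simple roots {alpha_5, alpha_6} form a chain of 2 nodes with a double edge at one end; the terminal node there is the unique short simple root (B_2), and {alpha_1, alpha_2, alpha_3, alpha_4, alpha_7, alpha_8} form a chain of 6 nodes with a double edge at one end; the terminal node there is the unique long simple root (C_6). A semisimple Lie algebra decomposes uniquely as the direct sum of simple ideals, one per connected component of its Dynkin diagram, so g ≅ B_2 ⊕ C_6 (dimension 10 + 78 = 88).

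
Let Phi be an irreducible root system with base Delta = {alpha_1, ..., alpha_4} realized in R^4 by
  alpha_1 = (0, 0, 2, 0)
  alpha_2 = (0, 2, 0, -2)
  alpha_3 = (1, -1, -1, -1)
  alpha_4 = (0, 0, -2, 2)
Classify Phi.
F_4

Compute the Cartan integers a_ij = 2(alpha_i, alpha_j)/(alpha_j, alpha_j); the resulting 4x4 Cartan matrix is
[[2, 0, -1, -1], [0, 2, 0, -1], [-1, 0, 2, 0], [-2, -1, 0, 2]].
The roots have two lengths (squared-length ratio 2:1); the short ones are alpha_{1,3}. The associated Dynkin diagram is a chain of 4 nodes with a double edge between the middle two (F_4), so the type is F_4.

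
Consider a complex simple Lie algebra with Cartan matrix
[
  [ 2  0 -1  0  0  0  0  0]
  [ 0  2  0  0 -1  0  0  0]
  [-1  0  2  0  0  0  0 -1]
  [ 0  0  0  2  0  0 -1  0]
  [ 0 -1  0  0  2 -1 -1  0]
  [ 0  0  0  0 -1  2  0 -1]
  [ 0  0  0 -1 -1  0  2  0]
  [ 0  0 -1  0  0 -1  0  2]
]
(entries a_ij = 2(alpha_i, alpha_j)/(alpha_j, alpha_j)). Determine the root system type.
E8

The matrix has rank 8 with 2's on the diagonal. Reading the off-diagonal entries as Dynkin edges (a single edge where a_ij = a_ji = -1; a double or triple edge where a_ij * a_ji = 2 or 3), the diagram is a chain of 7 nodes with one extra node attached to the third node from one end (E_8). One simple-root ordering that puts it in standard form is (alpha_4, alpha_2, alpha_7, alpha_5, alpha_6, alpha_8, alpha_3, alpha_1). So the algebra is type E_8.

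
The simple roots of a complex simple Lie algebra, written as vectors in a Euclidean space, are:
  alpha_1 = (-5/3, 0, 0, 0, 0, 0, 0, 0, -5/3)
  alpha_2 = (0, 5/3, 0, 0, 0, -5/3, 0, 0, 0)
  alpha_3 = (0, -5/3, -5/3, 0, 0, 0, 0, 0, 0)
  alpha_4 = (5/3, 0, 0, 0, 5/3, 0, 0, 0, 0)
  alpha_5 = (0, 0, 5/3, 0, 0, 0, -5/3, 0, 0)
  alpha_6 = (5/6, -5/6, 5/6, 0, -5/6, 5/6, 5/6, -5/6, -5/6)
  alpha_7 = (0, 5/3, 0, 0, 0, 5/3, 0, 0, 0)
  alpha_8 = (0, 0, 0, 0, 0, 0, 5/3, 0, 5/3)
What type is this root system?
Compute the Cartan integers a_ij = 2(alpha_i, alpha_j)/(alpha_j, alpha_j); the resulting 8x8 Cartan matrix is
[[2, 0, 0, -1, 0, 0, 0, -1], [0, 2, -1, 0, 0, -1, 0, 0], [0, -1, 2, 0, -1, 0, -1, 0], [-1, 0, 0, 2, 0, 0, 0, 0], [0, 0, -1, 0, 2, 0, 0, -1], [0, -1, 0, 0, 0, 2, 0, 0], [0, 0, -1, 0, 0, 0, 2, 0], [-1, 0, 0, 0, -1, 0, 0, 2]].
All simple roots have the same length, so the diagram is simply laced. The associated Dynkin diagram is a chain of 7 nodes with one extra node attached to the third node from one end (E_8), so the type is E_8.

type E_8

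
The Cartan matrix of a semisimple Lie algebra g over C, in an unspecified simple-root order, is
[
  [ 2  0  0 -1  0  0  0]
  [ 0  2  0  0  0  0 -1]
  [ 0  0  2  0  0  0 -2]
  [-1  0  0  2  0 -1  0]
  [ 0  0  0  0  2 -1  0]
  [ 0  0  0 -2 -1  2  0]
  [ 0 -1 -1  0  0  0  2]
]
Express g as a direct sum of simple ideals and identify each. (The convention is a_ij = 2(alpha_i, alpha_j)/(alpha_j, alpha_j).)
The diagram associated to this matrix has two connected components: the simple roots {alpha_2, alpha_3, alpha_7} form a chain of 3 nodes with a double edge at one end; the terminal node there is the unique long simple root (C_3), and {alpha_1, alpha_4, alpha_5, alpha_6} form a chain of 4 nodes with a double edge between the middle two (F_4). A semisimple Lie algebra decomposes uniquely as the direct sum of simple ideals, one per connected component of its Dynkin diagram, so g ≅ C_3 ⊕ F_4 (dimension 21 + 52 = 73).

C_3 (sp(6)) ⊕ F_4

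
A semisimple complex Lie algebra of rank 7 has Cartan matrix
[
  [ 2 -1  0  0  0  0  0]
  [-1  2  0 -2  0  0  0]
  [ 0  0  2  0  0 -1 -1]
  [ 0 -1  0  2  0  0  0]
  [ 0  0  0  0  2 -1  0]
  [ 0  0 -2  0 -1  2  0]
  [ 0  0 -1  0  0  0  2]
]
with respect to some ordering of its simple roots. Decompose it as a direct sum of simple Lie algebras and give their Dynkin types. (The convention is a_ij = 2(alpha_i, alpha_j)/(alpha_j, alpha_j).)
The diagram associated to this matrix has two connected components: the simple roots {alpha_1, alpha_2, alpha_4} form a chain of 3 nodes with a double edge at one end; the terminal node there is the unique short simple root (B_3), and {alpha_3, alpha_5, alpha_6, alpha_7} form a chain of 4 nodes with a double edge between the middle two (F_4). A semisimple Lie algebra decomposes uniquely as the direct sum of simple ideals, one per connected component of its Dynkin diagram, so g ≅ B_3 ⊕ F_4 (dimension 21 + 52 = 73).

B_3 (so(7)) ⊕ F_4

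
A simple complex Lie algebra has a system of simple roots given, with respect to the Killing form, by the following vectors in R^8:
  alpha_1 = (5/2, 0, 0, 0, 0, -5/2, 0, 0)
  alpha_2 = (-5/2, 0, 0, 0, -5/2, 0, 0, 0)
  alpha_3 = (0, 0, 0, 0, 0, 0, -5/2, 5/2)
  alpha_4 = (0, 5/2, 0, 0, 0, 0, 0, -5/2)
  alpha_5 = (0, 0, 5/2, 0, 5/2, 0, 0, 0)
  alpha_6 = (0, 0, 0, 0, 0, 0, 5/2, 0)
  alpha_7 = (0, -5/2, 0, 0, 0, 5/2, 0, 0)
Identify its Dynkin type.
B_7 (so(15))

Compute the Cartan integers a_ij = 2(alpha_i, alpha_j)/(alpha_j, alpha_j); the resulting 7x7 Cartan matrix is
[[2, -1, 0, 0, 0, 0, -1], [-1, 2, 0, 0, -1, 0, 0], [0, 0, 2, -1, 0, -2, 0], [0, 0, -1, 2, 0, 0, -1], [0, -1, 0, 0, 2, 0, 0], [0, 0, -1, 0, 0, 2, 0], [-1, 0, 0, -1, 0, 0, 2]].
The roots have two lengths (squared-length ratio 2:1); the short ones are alpha_{6}. The associated Dynkin diagram is a chain of 7 nodes with a double edge at one end; the terminal node there is the unique short simple root (B_7), so the type is B_7 (the algebra so(15)).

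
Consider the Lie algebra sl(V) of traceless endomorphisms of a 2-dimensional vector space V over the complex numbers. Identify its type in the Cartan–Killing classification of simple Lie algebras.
A_1

This is sl(2), which has dimension 2^2 - 1 = 3 and rank 2 - 1 = 1 (a Cartan subalgebra is the diagonal traceless matrices). In the classification of classical Lie algebras, the special linear algebra sl(n+1) has type A_n; here n = 1, so the Dynkin diagram is a chain of 1 nodes with single edges (A_1). Hence the type is A_1.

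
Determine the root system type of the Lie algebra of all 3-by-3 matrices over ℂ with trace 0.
A_2 (sl(3))

This is sl(3), which has dimension 3^2 - 1 = 8 and rank 3 - 1 = 2 (a Cartan subalgebra is the diagonal traceless matrices). In the classification of classical Lie algebras, the special linear algebra sl(n+1) has type A_n; here n = 2, so the Dynkin diagram is a chain of 2 nodes with single edges (A_2). Hence the type is A_2.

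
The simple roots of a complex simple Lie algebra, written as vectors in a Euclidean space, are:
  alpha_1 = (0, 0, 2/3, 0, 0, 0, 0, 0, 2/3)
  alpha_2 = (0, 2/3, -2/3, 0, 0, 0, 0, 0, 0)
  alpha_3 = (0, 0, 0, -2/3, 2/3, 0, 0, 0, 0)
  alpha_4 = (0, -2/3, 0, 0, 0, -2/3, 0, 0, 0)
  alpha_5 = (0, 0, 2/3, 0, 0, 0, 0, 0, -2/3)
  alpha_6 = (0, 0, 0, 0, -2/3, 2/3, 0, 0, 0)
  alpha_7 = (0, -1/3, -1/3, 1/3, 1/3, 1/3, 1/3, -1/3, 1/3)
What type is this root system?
Compute the Cartan integers a_ij = 2(alpha_i, alpha_j)/(alpha_j, alpha_j); the resulting 7x7 Cartan matrix is
[[2, -1, 0, 0, 0, 0, 0], [-1, 2, 0, -1, -1, 0, 0], [0, 0, 2, 0, 0, -1, 0], [0, -1, 0, 2, 0, -1, 0], [0, -1, 0, 0, 2, 0, -1], [0, 0, -1, -1, 0, 2, 0], [0, 0, 0, 0, -1, 0, 2]].
All simple roots have the same length, so the diagram is simply laced. The associated Dynkin diagram is a chain of 6 nodes with one extra node attached to the third node from one end (E_7), so the type is E_7.

E_7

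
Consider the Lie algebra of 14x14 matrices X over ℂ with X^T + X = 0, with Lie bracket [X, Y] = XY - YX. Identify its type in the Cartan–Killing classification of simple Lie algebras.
D7

This is so(14) with 14 even, which has dimension 14(14-1)/2 = 91 and rank 14/2 = 7. In the classification of classical Lie algebras, the orthogonal algebra so(2n) in an even number of variables has type D_n; here n = 7, so the Dynkin diagram is a chain of 5 nodes with a fork of two nodes at one end (D_7). Hence the type is D_7.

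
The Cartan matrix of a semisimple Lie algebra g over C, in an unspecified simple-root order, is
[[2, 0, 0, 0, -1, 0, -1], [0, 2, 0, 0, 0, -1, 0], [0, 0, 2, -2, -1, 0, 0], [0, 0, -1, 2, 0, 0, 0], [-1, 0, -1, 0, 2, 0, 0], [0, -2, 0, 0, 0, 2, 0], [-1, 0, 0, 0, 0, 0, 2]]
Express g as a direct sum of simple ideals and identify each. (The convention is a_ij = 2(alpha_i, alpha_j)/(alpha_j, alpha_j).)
The diagram associated to this matrix has two connected components: the simple roots {alpha_2, alpha_6} form a chain of 2 nodes with a double edge at one end; the terminal node there is the unique short simple root (B_2), and {alpha_1, alpha_3, alpha_4, alpha_5, alpha_7} form a chain of 5 nodes with a double edge at one end; the terminal node there is the unique short simple root (B_5). A semisimple Lie algebra decomposes uniquely as the direct sum of simple ideals, one per connected component of its Dynkin diagram, so g ≅ B_2 ⊕ B_5 (dimension 10 + 55 = 65).

B_2 + B_5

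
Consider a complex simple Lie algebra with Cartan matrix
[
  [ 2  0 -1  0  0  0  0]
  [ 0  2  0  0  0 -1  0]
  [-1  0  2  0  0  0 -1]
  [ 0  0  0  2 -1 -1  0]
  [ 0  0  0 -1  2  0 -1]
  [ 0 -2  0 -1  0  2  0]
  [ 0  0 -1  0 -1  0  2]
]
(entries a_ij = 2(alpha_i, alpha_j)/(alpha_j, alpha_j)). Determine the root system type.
B_7

The matrix has rank 7 with 2's on the diagonal. Reading the off-diagonal entries as Dynkin edges (a single edge where a_ij = a_ji = -1; a double or triple edge where a_ij * a_ji = 2 or 3), the diagram is a chain of 7 nodes with a double edge at one end; the terminal node there is the unique short simple root (B_7). One simple-root ordering that puts it in standard form is (alpha_1, alpha_3, alpha_7, alpha_5, alpha_4, alpha_6, alpha_2). So the algebra is type B_7, i.e. so(15).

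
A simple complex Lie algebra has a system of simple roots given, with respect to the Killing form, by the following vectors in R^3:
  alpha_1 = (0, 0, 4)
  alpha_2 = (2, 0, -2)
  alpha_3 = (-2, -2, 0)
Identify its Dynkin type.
C_3

Compute the Cartan integers a_ij = 2(alpha_i, alpha_j)/(alpha_j, alpha_j); the resulting 3x3 Cartan matrix is
[[2, -2, 0], [-1, 2, -1], [0, -1, 2]].
The roots have two lengths (squared-length ratio 2:1); the short ones are alpha_{2,3}. The associated Dynkin diagram is a chain of 3 nodes with a double edge at one end; the terminal node there is the unique long simple root (C_3), so the type is C_3 (the algebra sp(6)).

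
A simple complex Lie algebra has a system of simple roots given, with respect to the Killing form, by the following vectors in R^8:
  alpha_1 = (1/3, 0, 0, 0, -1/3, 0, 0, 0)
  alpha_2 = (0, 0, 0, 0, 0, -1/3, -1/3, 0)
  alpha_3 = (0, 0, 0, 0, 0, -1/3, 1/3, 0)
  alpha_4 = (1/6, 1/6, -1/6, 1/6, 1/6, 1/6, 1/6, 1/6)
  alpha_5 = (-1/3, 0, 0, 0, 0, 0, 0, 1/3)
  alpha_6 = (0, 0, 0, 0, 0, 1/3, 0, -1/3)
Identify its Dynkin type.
Compute the Cartan integers a_ij = 2(alpha_i, alpha_j)/(alpha_j, alpha_j); the resulting 6x6 Cartan matrix is
[[2, 0, 0, 0, -1, 0], [0, 2, 0, -1, 0, -1], [0, 0, 2, 0, 0, -1], [0, -1, 0, 2, 0, 0], [-1, 0, 0, 0, 2, -1], [0, -1, -1, 0, -1, 2]].
All simple roots have the same length, so the diagram is simply laced. The associated Dynkin diagram is a chain of 5 nodes with one extra node attached to the third node from one end (E_6), so the type is E_6.

type E_6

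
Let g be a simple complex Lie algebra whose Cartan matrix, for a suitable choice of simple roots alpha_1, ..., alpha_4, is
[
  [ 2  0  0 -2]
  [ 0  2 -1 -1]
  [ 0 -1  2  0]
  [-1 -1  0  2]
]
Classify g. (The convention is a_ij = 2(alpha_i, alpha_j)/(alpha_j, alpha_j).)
The matrix has rank 4 with 2's on the diagonal. Reading the off-diagonal entries as Dynkin edges (a single edge where a_ij = a_ji = -1; a double or triple edge where a_ij * a_ji = 2 or 3), the diagram is a chain of 4 nodes with a double edge at one end; the terminal node there is the unique long simple root (C_4). One simple-root ordering that puts it in standard form is (alpha_3, alpha_2, alpha_4, alpha_1). So the algebra is type C_4, i.e. sp(8).

C4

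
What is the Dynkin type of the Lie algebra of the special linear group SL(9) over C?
A_8

This is sl(9), which has dimension 9^2 - 1 = 80 and rank 9 - 1 = 8 (a Cartan subalgebra is the diagonal traceless matrices). In the classification of classical Lie algebras, the special linear algebra sl(n+1) has type A_n; here n = 8, so the Dynkin diagram is a chain of 8 nodes with single edges (A_8). Hence the type is A_8.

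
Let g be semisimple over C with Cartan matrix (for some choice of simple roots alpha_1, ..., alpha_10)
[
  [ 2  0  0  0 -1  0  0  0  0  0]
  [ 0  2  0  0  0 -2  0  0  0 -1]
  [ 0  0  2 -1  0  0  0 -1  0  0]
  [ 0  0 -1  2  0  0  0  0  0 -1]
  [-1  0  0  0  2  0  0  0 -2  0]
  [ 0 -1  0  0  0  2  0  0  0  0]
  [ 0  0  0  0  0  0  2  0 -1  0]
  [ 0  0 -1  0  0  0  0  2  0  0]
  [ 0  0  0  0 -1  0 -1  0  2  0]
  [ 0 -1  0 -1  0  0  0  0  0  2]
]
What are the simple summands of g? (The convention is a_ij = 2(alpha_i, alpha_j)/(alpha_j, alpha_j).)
The diagram associated to this matrix has two connected components: the simple roots {alpha_2, alpha_3, alpha_4, alpha_6, alpha_8, alpha_10} form a chain of 6 nodes with a double edge at one end; the terminal node there is the unique short simple root (B_6), and {alpha_1, alpha_5, alpha_7, alpha_9} form a chain of 4 nodes with a double edge between the middle two (F_4). A semisimple Lie algebra decomposes uniquely as the direct sum of simple ideals, one per connected component of its Dynkin diagram, so g ≅ B_6 ⊕ F_4 (dimension 78 + 52 = 130).

B_6 ⊕ F_4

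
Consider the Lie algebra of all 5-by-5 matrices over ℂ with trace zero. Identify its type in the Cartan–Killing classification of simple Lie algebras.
This is sl(5), which has dimension 5^2 - 1 = 24 and rank 5 - 1 = 4 (a Cartan subalgebra is the diagonal traceless matrices). In the classification of classical Lie algebras, the special linear algebra sl(n+1) has type A_n; here n = 4, so the Dynkin diagram is a chain of 4 nodes with single edges (A_4). Hence the type is A_4.

A4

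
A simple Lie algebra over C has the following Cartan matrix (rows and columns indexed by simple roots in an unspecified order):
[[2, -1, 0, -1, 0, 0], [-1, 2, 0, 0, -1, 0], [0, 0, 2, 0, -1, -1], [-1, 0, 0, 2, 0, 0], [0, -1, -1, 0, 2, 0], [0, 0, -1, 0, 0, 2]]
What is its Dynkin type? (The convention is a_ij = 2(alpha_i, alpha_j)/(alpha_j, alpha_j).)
The matrix has rank 6 with 2's on the diagonal. Reading the off-diagonal entries as Dynkin edges (a single edge where a_ij = a_ji = -1; a double or triple edge where a_ij * a_ji = 2 or 3), the diagram is a chain of 6 nodes with single edges (A_6). One simple-root ordering that puts it in standard form is (alpha_6, alpha_3, alpha_5, alpha_2, alpha_1, alpha_4). So the algebra is type A_6, i.e. sl(7).

A_6 (sl(7))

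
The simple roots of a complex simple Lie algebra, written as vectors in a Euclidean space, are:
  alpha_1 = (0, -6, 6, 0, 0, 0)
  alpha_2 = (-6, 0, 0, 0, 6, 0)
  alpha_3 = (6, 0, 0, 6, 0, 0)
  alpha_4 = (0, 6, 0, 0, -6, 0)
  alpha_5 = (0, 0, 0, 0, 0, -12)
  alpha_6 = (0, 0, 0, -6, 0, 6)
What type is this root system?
C6

Compute the Cartan integers a_ij = 2(alpha_i, alpha_j)/(alpha_j, alpha_j); the resulting 6x6 Cartan matrix is
[[2, 0, 0, -1, 0, 0], [0, 2, -1, -1, 0, 0], [0, -1, 2, 0, 0, -1], [-1, -1, 0, 2, 0, 0], [0, 0, 0, 0, 2, -2], [0, 0, -1, 0, -1, 2]].
The roots have two lengths (squared-length ratio 2:1); the short ones are alpha_{1,2,3,4,6}. The associated Dynkin diagram is a chain of 6 nodes with a double edge at one end; the terminal node there is the unique long simple root (C_6), so the type is C_6 (the algebra sp(12)).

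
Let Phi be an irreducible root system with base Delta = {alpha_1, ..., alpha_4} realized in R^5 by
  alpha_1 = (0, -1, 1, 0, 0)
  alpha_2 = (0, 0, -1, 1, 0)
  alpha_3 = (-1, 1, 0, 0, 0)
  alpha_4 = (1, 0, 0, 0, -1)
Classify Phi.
type A_4

Compute the Cartan integers a_ij = 2(alpha_i, alpha_j)/(alpha_j, alpha_j); the resulting 4x4 Cartan matrix is
[[2, -1, -1, 0], [-1, 2, 0, 0], [-1, 0, 2, -1], [0, 0, -1, 2]].
All simple roots have the same length, so the diagram is simply laced. The associated Dynkin diagram is a chain of 4 nodes with single edges (A_4), so the type is A_4 (the algebra sl(5)).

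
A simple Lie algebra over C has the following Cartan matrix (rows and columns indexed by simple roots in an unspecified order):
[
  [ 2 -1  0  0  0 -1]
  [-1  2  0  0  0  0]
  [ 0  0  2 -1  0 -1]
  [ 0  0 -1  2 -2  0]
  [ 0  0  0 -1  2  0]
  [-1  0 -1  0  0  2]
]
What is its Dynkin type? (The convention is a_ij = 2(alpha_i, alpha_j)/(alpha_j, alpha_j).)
B_6 (so(13))

The matrix has rank 6 with 2's on the diagonal. Reading the off-diagonal entries as Dynkin edges (a single edge where a_ij = a_ji = -1; a double or triple edge where a_ij * a_ji = 2 or 3), the diagram is a chain of 6 nodes with a double edge at one end; the terminal node there is the unique short simple root (B_6). One simple-root ordering that puts it in standard form is (alpha_2, alpha_1, alpha_6, alpha_3, alpha_4, alpha_5). So the algebra is type B_6, i.e. so(13).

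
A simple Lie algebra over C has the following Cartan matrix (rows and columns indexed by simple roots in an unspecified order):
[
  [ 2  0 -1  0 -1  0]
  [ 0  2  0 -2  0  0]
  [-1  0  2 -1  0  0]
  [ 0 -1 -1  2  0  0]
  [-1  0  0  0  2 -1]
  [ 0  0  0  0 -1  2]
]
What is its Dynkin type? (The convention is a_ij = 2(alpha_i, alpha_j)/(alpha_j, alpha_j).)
The matrix has rank 6 with 2's on the diagonal. Reading the off-diagonal entries as Dynkin edges (a single edge where a_ij = a_ji = -1; a double or triple edge where a_ij * a_ji = 2 or 3), the diagram is a chain of 6 nodes with a double edge at one end; the terminal node there is the unique long simple root (C_6). One simple-root ordering that puts it in standard form is (alpha_6, alpha_5, alpha_1, alpha_3, alpha_4, alpha_2). So the algebra is type C_6, i.e. sp(12).

type C_6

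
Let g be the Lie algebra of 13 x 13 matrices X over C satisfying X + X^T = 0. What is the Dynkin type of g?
B_6

This is so(13) with 13 odd, which has dimension 13(13-1)/2 = 78 and rank (13-1)/2 = 6. In the classification of classical Lie algebras, the orthogonal algebra so(2n+1) in an odd number of variables has type B_n; here n = 6, so the Dynkin diagram is a chain of 6 nodes with a double edge at one end; the terminal node there is the unique short simple root (B_6). Hence the type is B_6.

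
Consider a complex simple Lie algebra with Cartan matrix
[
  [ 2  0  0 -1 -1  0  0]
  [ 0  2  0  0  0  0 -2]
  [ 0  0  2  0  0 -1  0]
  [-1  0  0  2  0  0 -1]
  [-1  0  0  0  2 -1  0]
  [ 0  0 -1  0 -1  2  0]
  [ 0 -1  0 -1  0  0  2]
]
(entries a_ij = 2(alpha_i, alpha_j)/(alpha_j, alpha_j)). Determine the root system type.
type C_7

The matrix has rank 7 with 2's on the diagonal. Reading the off-diagonal entries as Dynkin edges (a single edge where a_ij = a_ji = -1; a double or triple edge where a_ij * a_ji = 2 or 3), the diagram is a chain of 7 nodes with a double edge at one end; the terminal node there is the unique long simple root (C_7). One simple-root ordering that puts it in standard form is (alpha_3, alpha_6, alpha_5, alpha_1, alpha_4, alpha_7, alpha_2). So the algebra is type C_7, i.e. sp(14).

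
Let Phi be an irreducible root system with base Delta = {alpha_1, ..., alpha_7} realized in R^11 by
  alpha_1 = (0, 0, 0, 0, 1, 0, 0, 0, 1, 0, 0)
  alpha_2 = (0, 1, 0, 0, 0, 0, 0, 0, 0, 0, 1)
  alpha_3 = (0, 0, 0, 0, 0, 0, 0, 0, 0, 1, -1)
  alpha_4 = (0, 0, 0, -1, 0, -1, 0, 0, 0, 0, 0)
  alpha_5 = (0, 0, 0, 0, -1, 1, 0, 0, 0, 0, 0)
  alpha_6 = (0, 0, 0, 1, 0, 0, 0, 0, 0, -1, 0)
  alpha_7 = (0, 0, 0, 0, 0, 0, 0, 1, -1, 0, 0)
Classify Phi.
Compute the Cartan integers a_ij = 2(alpha_i, alpha_j)/(alpha_j, alpha_j); the resulting 7x7 Cartan matrix is
[[2, 0, 0, 0, -1, 0, -1], [0, 2, -1, 0, 0, 0, 0], [0, -1, 2, 0, 0, -1, 0], [0, 0, 0, 2, -1, -1, 0], [-1, 0, 0, -1, 2, 0, 0], [0, 0, -1, -1, 0, 2, 0], [-1, 0, 0, 0, 0, 0, 2]].
All simple roots have the same length, so the diagram is simply laced. The associated Dynkin diagram is a chain of 7 nodes with single edges (A_7), so the type is A_7 (the algebra sl(8)).

A7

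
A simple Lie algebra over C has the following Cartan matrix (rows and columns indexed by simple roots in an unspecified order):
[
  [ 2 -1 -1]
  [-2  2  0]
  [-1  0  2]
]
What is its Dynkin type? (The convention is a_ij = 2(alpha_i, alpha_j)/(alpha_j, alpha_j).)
The matrix has rank 3 with 2's on the diagonal. Reading the off-diagonal entries as Dynkin edges (a single edge where a_ij = a_ji = -1; a double or triple edge where a_ij * a_ji = 2 or 3), the diagram is a chain of 3 nodes with a double edge at one end; the terminal node there is the unique long simple root (C_3). One simple-root ordering that puts it in standard form is (alpha_3, alpha_1, alpha_2). So the algebra is type C_3, i.e. sp(6).

C3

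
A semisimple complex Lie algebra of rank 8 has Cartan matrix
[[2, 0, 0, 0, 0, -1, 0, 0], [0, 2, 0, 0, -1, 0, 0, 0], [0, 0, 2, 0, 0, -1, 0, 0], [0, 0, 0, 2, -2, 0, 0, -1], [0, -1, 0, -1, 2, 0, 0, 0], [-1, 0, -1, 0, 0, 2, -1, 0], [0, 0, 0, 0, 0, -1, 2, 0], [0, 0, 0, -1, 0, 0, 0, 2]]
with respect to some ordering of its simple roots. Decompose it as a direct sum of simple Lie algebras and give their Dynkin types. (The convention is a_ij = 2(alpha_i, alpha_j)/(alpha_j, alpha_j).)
D4 + F4

The diagram associated to this matrix has two connected components: the simple roots {alpha_1, alpha_3, alpha_6, alpha_7} form a chain of 2 nodes with a fork of two nodes at one end (D_4), and {alpha_2, alpha_4, alpha_5, alpha_8} form a chain of 4 nodes with a double edge between the middle two (F_4). A semisimple Lie algebra decomposes uniquely as the direct sum of simple ideals, one per connected component of its Dynkin diagram, so g ≅ D_4 ⊕ F_4 (dimension 28 + 52 = 80).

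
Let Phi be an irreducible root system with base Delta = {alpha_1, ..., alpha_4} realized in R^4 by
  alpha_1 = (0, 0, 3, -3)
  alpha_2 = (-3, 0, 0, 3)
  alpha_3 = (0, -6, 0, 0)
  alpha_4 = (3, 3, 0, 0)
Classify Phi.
Compute the Cartan integers a_ij = 2(alpha_i, alpha_j)/(alpha_j, alpha_j); the resulting 4x4 Cartan matrix is
[[2, -1, 0, 0], [-1, 2, 0, -1], [0, 0, 2, -2], [0, -1, -1, 2]].
The roots have two lengths (squared-length ratio 2:1); the short ones are alpha_{1,2,4}. The associated Dynkin diagram is a chain of 4 nodes with a double edge at one end; the terminal node there is the unique long simple root (C_4), so the type is C_4 (the algebra sp(8)).

C_4 (sp(8))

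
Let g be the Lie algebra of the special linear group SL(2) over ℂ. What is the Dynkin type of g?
This is sl(2), which has dimension 2^2 - 1 = 3 and rank 2 - 1 = 1 (a Cartan subalgebra is the diagonal traceless matrices). In the classification of classical Lie algebras, the special linear algebra sl(n+1) has type A_n; here n = 1, so the Dynkin diagram is a chain of 1 nodes with single edges (A_1). Hence the type is A_1.

type A_1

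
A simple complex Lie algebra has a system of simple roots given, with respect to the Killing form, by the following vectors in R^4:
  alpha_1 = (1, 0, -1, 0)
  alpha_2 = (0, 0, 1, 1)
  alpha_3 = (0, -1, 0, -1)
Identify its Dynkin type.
A3

Compute the Cartan integers a_ij = 2(alpha_i, alpha_j)/(alpha_j, alpha_j); the resulting 3x3 Cartan matrix is
[[2, -1, 0], [-1, 2, -1], [0, -1, 2]].
All simple roots have the same length, so the diagram is simply laced. The associated Dynkin diagram is a chain of 3 nodes with single edges (A_3), so the type is A_3 (the algebra sl(4)).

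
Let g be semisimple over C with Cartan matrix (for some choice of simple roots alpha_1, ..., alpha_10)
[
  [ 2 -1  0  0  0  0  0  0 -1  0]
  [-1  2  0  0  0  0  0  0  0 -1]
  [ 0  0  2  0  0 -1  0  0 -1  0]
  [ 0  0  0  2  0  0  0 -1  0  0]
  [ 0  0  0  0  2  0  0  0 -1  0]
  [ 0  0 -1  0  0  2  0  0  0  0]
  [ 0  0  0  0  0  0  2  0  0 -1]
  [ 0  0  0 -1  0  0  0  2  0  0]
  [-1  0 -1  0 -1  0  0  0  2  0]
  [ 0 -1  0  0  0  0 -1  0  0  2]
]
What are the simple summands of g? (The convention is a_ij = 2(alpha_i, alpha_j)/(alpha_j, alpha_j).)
type A_2 + type E_8

The diagram associated to this matrix has two connected components: the simple roots {alpha_4, alpha_8} form a chain of 2 nodes with single edges (A_2), and {alpha_1, alpha_2, alpha_3, alpha_5, alpha_6, alpha_7, alpha_9, alpha_10} form a chain of 7 nodes with one extra node attached to the third node from one end (E_8). A semisimple Lie algebra decomposes uniquely as the direct sum of simple ideals, one per connected component of its Dynkin diagram, so g ≅ A_2 ⊕ E_8 (dimension 8 + 248 = 256).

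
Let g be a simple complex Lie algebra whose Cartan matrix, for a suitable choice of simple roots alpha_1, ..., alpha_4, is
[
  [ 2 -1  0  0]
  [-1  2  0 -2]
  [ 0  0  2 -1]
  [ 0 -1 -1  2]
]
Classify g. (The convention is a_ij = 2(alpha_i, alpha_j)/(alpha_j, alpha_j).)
type F_4

The matrix has rank 4 with 2's on the diagonal. Reading the off-diagonal entries as Dynkin edges (a single edge where a_ij = a_ji = -1; a double or triple edge where a_ij * a_ji = 2 or 3), the diagram is a chain of 4 nodes with a double edge between the middle two (F_4). One simple-root ordering that puts it in standard form is (alpha_1, alpha_2, alpha_4, alpha_3). So the algebra is type F_4.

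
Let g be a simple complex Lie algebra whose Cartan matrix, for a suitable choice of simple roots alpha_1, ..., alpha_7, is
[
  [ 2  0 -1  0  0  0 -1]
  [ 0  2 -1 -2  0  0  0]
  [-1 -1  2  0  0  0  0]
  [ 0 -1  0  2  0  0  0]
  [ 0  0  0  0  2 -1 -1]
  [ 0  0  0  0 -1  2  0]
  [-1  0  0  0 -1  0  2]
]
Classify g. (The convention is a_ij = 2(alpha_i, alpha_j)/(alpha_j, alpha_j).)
The matrix has rank 7 with 2's on the diagonal. Reading the off-diagonal entries as Dynkin edges (a single edge where a_ij = a_ji = -1; a double or triple edge where a_ij * a_ji = 2 or 3), the diagram is a chain of 7 nodes with a double edge at one end; the terminal node there is the unique short simple root (B_7). One simple-root ordering that puts it in standard form is (alpha_6, alpha_5, alpha_7, alpha_1, alpha_3, alpha_2, alpha_4). So the algebra is type B_7, i.e. so(15).

type B_7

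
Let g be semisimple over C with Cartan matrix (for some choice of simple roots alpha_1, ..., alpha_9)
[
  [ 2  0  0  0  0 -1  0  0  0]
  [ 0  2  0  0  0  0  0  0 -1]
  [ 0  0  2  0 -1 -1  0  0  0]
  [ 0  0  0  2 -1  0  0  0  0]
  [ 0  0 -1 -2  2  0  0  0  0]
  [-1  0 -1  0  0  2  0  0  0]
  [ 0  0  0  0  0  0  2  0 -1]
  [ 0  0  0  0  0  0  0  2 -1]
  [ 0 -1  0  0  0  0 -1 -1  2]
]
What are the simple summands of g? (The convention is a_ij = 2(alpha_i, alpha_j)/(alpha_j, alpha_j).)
The diagram associated to this matrix has two connected components: the simple roots {alpha_1, alpha_3, alpha_4, alpha_5, alpha_6} form a chain of 5 nodes with a double edge at one end; the terminal node there is the unique short simple root (B_5), and {alpha_2, alpha_7, alpha_8, alpha_9} form a chain of 2 nodes with a fork of two nodes at one end (D_4). A semisimple Lie algebra decomposes uniquely as the direct sum of simple ideals, one per connected component of its Dynkin diagram, so g ≅ B_5 ⊕ D_4 (dimension 55 + 28 = 83).

B_5 (so(11)) ⊕ D_4 (so(8))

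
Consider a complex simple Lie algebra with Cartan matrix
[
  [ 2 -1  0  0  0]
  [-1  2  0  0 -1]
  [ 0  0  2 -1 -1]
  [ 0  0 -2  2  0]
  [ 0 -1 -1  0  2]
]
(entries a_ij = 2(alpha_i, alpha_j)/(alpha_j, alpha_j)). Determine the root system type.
The matrix has rank 5 with 2's on the diagonal. Reading the off-diagonal entries as Dynkin edges (a single edge where a_ij = a_ji = -1; a double or triple edge where a_ij * a_ji = 2 or 3), the diagram is a chain of 5 nodes with a double edge at one end; the terminal node there is the unique long simple root (C_5). One simple-root ordering that puts it in standard form is (alpha_1, alpha_2, alpha_5, alpha_3, alpha_4). So the algebra is type C_5, i.e. sp(10).

C_5 (sp(10))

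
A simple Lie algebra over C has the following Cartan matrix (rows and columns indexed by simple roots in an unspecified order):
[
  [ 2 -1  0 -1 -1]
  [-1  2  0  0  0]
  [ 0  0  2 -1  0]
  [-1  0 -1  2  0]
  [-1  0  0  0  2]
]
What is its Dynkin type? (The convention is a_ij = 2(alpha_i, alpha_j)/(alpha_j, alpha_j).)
D5

The matrix has rank 5 with 2's on the diagonal. Reading the off-diagonal entries as Dynkin edges (a single edge where a_ij = a_ji = -1; a double or triple edge where a_ij * a_ji = 2 or 3), the diagram is a chain of 3 nodes with a fork of two nodes at one end (D_5). One simple-root ordering that puts it in standard form is (alpha_3, alpha_4, alpha_1, alpha_5, alpha_2). So the algebra is type D_5, i.e. so(10).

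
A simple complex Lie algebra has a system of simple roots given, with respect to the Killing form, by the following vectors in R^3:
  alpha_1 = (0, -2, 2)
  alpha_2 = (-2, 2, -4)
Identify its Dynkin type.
G_2

Compute the Cartan integers a_ij = 2(alpha_i, alpha_j)/(alpha_j, alpha_j); the resulting 2x2 Cartan matrix is
[[2, -1], [-3, 2]].
The roots have two lengths (squared-length ratio 3:1); the short ones are alpha_{1}. The associated Dynkin diagram is two nodes joined by a triple edge (G_2), so the type is G_2.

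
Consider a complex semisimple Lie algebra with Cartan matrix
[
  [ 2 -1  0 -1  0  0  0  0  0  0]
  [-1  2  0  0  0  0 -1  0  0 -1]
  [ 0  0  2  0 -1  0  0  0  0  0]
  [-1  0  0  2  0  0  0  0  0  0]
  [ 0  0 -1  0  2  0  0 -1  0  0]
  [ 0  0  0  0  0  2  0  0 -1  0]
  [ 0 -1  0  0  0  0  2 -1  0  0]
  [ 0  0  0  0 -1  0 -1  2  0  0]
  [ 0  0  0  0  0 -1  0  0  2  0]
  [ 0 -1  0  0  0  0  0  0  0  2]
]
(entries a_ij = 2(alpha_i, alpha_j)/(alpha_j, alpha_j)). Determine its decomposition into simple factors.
A_2 ⊕ E_8

The diagram associated to this matrix has two connected components: the simple roots {alpha_6, alpha_9} form a chain of 2 nodes with single edges (A_2), and {alpha_1, alpha_2, alpha_3, alpha_4, alpha_5, alpha_7, alpha_8, alpha_10} form a chain of 7 nodes with one extra node attached to the third node from one end (E_8). A semisimple Lie algebra decomposes uniquely as the direct sum of simple ideals, one per connected component of its Dynkin diagram, so g ≅ A_2 ⊕ E_8 (dimension 8 + 248 = 256).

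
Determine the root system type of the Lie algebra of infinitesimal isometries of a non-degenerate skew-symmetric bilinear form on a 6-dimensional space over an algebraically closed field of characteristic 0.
C_3 (sp(6))

This is sp(6), which has dimension 6(6+1)/2 = 21 and rank 6/2 = 3. In the classification of classical Lie algebras, the symplectic algebra sp(2n) has type C_n; here n = 3, so the Dynkin diagram is a chain of 3 nodes with a double edge at one end; the terminal node there is the unique long simple root (C_3). Hence the type is C_3.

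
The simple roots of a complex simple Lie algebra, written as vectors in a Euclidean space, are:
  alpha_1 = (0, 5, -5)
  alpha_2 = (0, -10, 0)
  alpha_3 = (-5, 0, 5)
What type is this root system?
C_3

Compute the Cartan integers a_ij = 2(alpha_i, alpha_j)/(alpha_j, alpha_j); the resulting 3x3 Cartan matrix is
[[2, -1, -1], [-2, 2, 0], [-1, 0, 2]].
The roots have two lengths (squared-length ratio 2:1); the short ones are alpha_{1,3}. The associated Dynkin diagram is a chain of 3 nodes with a double edge at one end; the terminal node there is the unique long simple root (C_3), so the type is C_3 (the algebra sp(6)).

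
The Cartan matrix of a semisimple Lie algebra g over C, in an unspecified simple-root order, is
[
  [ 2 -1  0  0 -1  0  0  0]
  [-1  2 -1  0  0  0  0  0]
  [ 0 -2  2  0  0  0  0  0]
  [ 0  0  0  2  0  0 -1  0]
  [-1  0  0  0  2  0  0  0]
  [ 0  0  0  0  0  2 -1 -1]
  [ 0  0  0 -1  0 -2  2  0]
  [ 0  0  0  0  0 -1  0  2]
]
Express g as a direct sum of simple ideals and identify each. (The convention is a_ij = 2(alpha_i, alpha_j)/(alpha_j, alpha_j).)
The diagram associated to this matrix has two connected components: the simple roots {alpha_1, alpha_2, alpha_3, alpha_5} form a chain of 4 nodes with a double edge at one end; the terminal node there is the unique long simple root (C_4), and {alpha_4, alpha_6, alpha_7, alpha_8} form a chain of 4 nodes with a double edge between the middle two (F_4). A semisimple Lie algebra decomposes uniquely as the direct sum of simple ideals, one per connected component of its Dynkin diagram, so g ≅ C_4 ⊕ F_4 (dimension 36 + 52 = 88).

C_4 + F_4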